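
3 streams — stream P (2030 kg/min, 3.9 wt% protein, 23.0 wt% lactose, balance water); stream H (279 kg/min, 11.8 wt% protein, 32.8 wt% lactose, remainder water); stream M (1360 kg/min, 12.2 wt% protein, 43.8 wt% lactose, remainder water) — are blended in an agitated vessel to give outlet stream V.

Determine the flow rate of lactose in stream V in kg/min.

lactose out = lactose in = 2030×0.230 + 279×0.328 + 1360×0.438 = 1154.1 kg/min.

1154 kg/min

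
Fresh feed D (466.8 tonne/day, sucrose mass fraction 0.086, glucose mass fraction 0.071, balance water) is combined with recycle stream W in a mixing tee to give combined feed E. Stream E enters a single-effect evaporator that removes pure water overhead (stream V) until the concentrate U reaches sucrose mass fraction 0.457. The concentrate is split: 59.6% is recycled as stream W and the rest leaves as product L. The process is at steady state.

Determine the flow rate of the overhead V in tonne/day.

Overall sucrose balance (none leaves overhead): sucrose in fresh feed = sucrose in product, i.e. 466.8×0.086 = (1−0.596)·U·0.457.
U = 40.145/(0.457×0.404) = 217.44 tonne/day.
Recycle W = 0.596×217.44 = 129.59 tonne/day.
Combined feed E = 466.8 + 129.59 = 596.39 tonne/day.
Overhead V = E − U = 596.39 − 217.44 = 378.96 tonne/day.

379 tonne/day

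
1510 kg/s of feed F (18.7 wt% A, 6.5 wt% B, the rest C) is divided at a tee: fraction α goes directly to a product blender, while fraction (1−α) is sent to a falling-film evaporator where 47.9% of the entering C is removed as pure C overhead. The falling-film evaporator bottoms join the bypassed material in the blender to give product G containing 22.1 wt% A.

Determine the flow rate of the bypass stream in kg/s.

All 1510×0.187 = 282.37 kg/s of A reaches G, so G = 282.37/0.221 = 1277.7 kg/s and vapour = 232.31 kg/s.
The evaporator receives (1−α)·1510 of feed at 0.748 C and removes 0.479 of that C:
0.479×0.748×(1−α)×1510 = 232.31
(1−α) = 232.31/541.02 = 0.4294;  α = 0.5706.
Bypass flow = 0.5706×1510 = 861.62 kg/s.

861.6 kg/s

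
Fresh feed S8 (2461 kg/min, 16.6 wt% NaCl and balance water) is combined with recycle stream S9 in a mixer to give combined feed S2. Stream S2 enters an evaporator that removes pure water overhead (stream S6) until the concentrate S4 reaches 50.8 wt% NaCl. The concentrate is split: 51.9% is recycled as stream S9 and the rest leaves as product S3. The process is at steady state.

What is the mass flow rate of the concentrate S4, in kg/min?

Overall NaCl balance (none leaves overhead): NaCl in fresh feed = NaCl in product, i.e. 2461×0.166 = (1−0.519)·S4·0.508.
S4 = 408.53/(0.508×0.481) = 1671.9 kg/min.

1672 kg/min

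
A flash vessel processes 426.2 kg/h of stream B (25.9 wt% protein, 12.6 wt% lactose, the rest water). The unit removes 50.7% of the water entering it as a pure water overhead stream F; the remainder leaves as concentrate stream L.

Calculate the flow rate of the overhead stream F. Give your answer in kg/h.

water entering = 426.2×0.615 = 262.11 kg/h; overhead removed = 0.507×262.11 = 132.89 kg/h.

132.9 kg/h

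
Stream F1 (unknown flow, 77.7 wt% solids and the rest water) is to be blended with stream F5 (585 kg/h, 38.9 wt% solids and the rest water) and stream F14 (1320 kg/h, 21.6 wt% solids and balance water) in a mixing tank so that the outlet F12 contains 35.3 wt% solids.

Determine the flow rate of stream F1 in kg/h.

376.8 kg/h

Let F1 be the unknown flow. Total out = 1905 + F1.
solids balance: 512.68 + 0.777·F1 = 0.353·(1905 + F1)
(0.777 − 0.353)·F1 = 0.353×1905 − 512.68 = 159.78
F1 = 159.78 / 0.424 = 376.84 kg/h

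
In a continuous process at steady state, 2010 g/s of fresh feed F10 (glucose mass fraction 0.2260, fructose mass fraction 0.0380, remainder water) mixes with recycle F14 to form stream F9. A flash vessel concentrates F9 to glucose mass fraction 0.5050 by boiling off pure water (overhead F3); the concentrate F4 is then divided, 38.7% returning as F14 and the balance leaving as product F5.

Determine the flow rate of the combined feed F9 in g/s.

2578 g/s

Overall glucose balance (none leaves overhead): glucose in fresh feed = glucose in product, i.e. 2010×0.226 = (1−0.387)·F4·0.505.
F4 = 454.26/(0.505×0.613) = 1467.4 g/s.
Recycle F14 = 0.387×1467.4 = 567.89 g/s.
Combined feed F9 = 2010 + 567.89 = 2577.9 g/s.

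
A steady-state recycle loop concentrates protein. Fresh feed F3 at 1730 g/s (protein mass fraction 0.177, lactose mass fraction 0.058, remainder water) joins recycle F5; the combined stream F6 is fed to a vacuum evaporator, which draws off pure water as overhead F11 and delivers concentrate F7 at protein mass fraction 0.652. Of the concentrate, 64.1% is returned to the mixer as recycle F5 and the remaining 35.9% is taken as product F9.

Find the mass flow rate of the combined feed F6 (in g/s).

2569 g/s

Overall protein balance (none leaves overhead): protein in fresh feed = protein in product, i.e. 1730×0.177 = (1−0.641)·F7·0.652.
F7 = 306.21/(0.652×0.359) = 1308.2 g/s.
Recycle F5 = 0.641×1308.2 = 838.56 g/s.
Combined feed F6 = 1730 + 838.56 = 2568.6 g/s.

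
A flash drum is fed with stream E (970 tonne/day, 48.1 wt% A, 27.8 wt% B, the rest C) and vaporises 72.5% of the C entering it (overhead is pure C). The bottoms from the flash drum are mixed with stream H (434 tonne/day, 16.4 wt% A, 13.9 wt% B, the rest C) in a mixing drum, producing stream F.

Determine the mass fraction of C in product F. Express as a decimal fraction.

0.2971

Vapour removed = 0.725×0.241×970 = 169.48 tonne/day; concentrate = 800.52 tonne/day.
C reaching the mixer = 64.287 (from concentrate) + 434×0.697 = 366.78 tonne/day.
Product flow = 800.52 + 434 = 1234.5 tonne/day; C fraction = 0.2971.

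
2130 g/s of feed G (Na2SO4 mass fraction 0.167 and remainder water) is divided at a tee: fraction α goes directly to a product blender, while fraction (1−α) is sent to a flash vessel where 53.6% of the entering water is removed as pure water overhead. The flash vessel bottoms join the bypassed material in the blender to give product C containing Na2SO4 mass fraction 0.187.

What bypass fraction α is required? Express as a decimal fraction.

All 2130×0.167 = 355.71 g/s of Na2SO4 reaches C, so C = 355.71/0.187 = 1902.2 g/s and vapour = 227.81 g/s.
The evaporator receives (1−α)·2130 of feed at 0.833 water and removes 0.536 of that water:
0.536×0.833×(1−α)×2130 = 227.81
(1−α) = 227.81/951.02 = 0.2395;  α = 0.7605.

0.760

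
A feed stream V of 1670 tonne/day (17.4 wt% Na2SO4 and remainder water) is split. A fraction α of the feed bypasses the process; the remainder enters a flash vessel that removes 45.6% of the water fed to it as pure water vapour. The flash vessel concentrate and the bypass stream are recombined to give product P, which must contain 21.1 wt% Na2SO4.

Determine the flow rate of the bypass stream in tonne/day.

892.5 tonne/day

All 1670×0.174 = 290.58 tonne/day of Na2SO4 reaches P, so P = 290.58/0.211 = 1377.2 tonne/day and vapour = 292.84 tonne/day.
The evaporator receives (1−α)·1670 of feed at 0.826 water and removes 0.456 of that water:
0.456×0.826×(1−α)×1670 = 292.84
(1−α) = 292.84/629.02 = 0.4656;  α = 0.5344.
Bypass flow = 0.5344×1670 = 892.52 tonne/day.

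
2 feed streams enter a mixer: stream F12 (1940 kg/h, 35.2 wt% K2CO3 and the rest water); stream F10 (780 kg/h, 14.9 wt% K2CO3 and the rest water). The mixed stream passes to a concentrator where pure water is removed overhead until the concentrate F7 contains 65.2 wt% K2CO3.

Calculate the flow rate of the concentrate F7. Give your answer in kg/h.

1226 kg/h

K2CO3 entering = 1940×0.352 + 780×0.149 = 799.1 kg/h.
All K2CO3 reports to F7, so F7 = 799.1/0.652 = 1225.6 kg/h.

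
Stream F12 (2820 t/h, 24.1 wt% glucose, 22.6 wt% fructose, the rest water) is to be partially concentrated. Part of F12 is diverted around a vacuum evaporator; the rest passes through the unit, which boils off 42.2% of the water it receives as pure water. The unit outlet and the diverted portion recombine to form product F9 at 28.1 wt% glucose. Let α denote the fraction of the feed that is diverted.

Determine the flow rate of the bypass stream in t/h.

1035 t/h

All 2820×0.241 = 679.62 t/h of glucose reaches F9, so F9 = 679.62/0.281 = 2418.6 t/h and vapour = 401.42 t/h.
The evaporator receives (1−α)·2820 of feed at 0.533 water and removes 0.422 of that water:
0.422×0.533×(1−α)×2820 = 401.42
(1−α) = 401.42/634.29 = 0.6329;  α = 0.3671.
Bypass flow = 0.3671×2820 = 1035.3 t/h.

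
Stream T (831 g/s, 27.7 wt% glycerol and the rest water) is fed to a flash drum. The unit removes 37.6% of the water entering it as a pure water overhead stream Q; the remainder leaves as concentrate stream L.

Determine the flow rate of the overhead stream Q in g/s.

225.9 g/s

water entering = 831×0.723 = 600.81 g/s; overhead removed = 0.376×600.81 = 225.91 g/s.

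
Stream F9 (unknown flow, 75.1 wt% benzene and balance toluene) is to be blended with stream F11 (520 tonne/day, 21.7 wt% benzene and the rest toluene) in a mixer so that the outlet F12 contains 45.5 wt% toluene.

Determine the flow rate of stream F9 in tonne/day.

828 tonne/day

Let F9 be the unknown flow. Total out = 520 + F9.
toluene balance: 407.16 + 0.249·F9 = 0.455·(520 + F9)
(0.249 − 0.455)·F9 = 0.455×520 − 407.16 = -170.56
F9 = -170.56 / -0.206 = 827.96 tonne/day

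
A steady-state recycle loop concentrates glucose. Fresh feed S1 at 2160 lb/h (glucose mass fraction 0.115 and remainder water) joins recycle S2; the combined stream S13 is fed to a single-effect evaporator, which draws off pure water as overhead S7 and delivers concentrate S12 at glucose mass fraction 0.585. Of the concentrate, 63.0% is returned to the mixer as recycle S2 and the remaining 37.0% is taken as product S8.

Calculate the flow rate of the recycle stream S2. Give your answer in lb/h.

Overall glucose balance (none leaves overhead): glucose in fresh feed = glucose in product, i.e. 2160×0.115 = (1−0.630)·S12·0.585.
S12 = 248.4/(0.585×0.370) = 1147.6 lb/h.
Recycle S2 = 0.630×1147.6 = 722.99 lb/h.

723 lb/h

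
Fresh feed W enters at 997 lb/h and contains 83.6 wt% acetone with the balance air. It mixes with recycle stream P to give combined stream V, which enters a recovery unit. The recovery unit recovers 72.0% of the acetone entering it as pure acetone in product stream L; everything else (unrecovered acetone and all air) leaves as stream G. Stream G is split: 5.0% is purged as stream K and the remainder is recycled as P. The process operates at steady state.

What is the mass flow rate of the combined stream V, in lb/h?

4406 lb/h

air enters only via W and leaves only via the purge: 997×0.164 = 0.050×(air in G), and the recovery unit passes all air, so air in V = air in G = 3270.2 lb/h.
acetone in V: m_A = 997×0.836 + (1−0.050)·(1−0.720)·m_A, so m_A = 833.49/0.7340 = 1135.5 lb/h.
V = 1135.5 + 3270.2 = 4405.7 lb/h.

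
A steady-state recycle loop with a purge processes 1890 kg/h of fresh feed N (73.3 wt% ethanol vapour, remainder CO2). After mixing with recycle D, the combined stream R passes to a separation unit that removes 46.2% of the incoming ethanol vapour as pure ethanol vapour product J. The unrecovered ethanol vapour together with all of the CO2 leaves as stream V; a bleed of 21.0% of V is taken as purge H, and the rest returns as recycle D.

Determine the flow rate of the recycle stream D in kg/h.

CO2 enters only via N and leaves only via the purge: 1890×0.267 = 0.210×(CO2 in V), and the separation unit passes all CO2, so CO2 in R = CO2 in V = 2403 kg/h.
ethanol vapour in R: m_A = 1890×0.733 + (1−0.210)·(1−0.462)·m_A, so m_A = 1385.4/0.5750 = 2409.4 kg/h.
V = (1−0.462)×2409.4 + 2403 = 3699.3 kg/h.
Recycle D = (1−0.210)×3699.3 = 2922.4 kg/h.

2922 kg/h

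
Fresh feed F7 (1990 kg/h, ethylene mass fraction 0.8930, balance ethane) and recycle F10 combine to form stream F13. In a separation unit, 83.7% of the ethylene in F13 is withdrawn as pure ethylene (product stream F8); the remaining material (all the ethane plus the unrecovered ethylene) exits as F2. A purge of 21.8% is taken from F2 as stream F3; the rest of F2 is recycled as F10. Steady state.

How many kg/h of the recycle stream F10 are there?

ethane enters only via F7 and leaves only via the purge: 1990×0.107 = 0.218×(ethane in F2), and the separation unit passes all ethane, so ethane in F13 = ethane in F2 = 976.74 kg/h.
ethylene in F13: m_A = 1990×0.893 + (1−0.218)·(1−0.837)·m_A, so m_A = 1777.1/0.8725 = 2036.7 kg/h.
F2 = (1−0.837)×2036.7 + 976.74 = 1308.7 kg/h.
Recycle F10 = (1−0.218)×1308.7 = 1023.4 kg/h.

1023 kg/h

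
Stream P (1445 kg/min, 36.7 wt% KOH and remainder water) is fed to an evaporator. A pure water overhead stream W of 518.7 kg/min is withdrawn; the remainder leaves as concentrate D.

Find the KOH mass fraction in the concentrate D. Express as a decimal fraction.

KOH is not removed: 1445×0.367 = 530.31 kg/min of KOH enters D.
Concentrate = 1445 − 518.7 = 926.3 kg/min.
Mass fraction = 530.31/926.3 = 0.573.

0.573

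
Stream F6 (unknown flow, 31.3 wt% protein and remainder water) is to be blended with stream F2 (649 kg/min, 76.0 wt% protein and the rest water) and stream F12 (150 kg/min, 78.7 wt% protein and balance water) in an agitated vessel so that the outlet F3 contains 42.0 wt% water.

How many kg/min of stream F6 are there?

553.8 kg/min

Let F6 be the unknown flow. Total out = 799 + F6.
water balance: 187.71 + 0.687·F6 = 0.420·(799 + F6)
(0.687 − 0.420)·F6 = 0.420×799 − 187.71 = 147.87
F6 = 147.87 / 0.267 = 553.82 kg/min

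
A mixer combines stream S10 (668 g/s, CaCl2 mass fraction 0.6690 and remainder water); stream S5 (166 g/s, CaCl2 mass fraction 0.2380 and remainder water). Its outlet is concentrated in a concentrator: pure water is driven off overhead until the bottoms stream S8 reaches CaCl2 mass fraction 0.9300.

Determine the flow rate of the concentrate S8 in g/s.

CaCl2 entering = 668×0.669 + 166×0.238 = 486.4 g/s.
All CaCl2 reports to S8, so S8 = 486.4/0.930 = 523.01 g/s.

523 g/s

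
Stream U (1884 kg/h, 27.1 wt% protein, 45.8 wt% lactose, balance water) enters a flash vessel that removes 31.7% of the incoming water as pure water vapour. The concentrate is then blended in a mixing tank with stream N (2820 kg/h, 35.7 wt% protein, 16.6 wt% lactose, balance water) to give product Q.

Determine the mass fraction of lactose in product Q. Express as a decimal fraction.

Vapour removed = 0.317×0.271×1884 = 161.85 kg/h; concentrate = 1722.2 kg/h.
lactose reaching the mixer = 862.87 (from concentrate) + 2820×0.166 = 1331 kg/h.
Product flow = 1722.2 + 2820 = 4542.2 kg/h; lactose fraction = 0.2930.

0.2930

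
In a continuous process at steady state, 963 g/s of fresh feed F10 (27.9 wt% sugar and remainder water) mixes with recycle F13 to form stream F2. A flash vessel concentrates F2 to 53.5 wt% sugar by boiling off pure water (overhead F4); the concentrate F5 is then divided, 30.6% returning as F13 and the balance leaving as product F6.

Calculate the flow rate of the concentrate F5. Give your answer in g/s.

Overall sugar balance (none leaves overhead): sugar in fresh feed = sugar in product, i.e. 963×0.279 = (1−0.306)·F5·0.535.
F5 = 268.68/(0.535×0.694) = 723.63 g/s.

723.6 g/s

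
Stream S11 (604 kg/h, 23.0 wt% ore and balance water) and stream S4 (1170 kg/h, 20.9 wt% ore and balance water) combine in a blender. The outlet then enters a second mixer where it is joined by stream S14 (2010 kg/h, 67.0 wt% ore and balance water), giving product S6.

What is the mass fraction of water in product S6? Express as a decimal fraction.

Overall, product flow = 3784 kg/h.
water in = 604×0.770 + 1170×0.791 + 2010×0.330 = 2053.8 kg/h.
water fraction in S6 = 0.543.

0.543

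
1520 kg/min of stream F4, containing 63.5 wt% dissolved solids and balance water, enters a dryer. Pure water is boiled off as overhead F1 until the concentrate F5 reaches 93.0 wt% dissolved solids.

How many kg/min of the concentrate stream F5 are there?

1038 kg/min

dissolved solids is conserved: 1520×0.635 = 965.2 kg/min all reports to the concentrate.
Concentrate = 965.2/(target fraction) = 1037.8 kg/min.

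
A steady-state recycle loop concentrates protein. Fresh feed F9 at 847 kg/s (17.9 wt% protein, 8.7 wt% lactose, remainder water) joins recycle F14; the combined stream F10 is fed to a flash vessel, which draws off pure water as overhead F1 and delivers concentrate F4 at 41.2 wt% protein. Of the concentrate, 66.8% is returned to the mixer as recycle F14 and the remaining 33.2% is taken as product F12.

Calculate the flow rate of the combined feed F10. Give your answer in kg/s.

Overall protein balance (none leaves overhead): protein in fresh feed = protein in product, i.e. 847×0.179 = (1−0.668)·F4·0.412.
F4 = 151.61/(0.412×0.332) = 1108.4 kg/s.
Recycle F14 = 0.668×1108.4 = 740.42 kg/s.
Combined feed F10 = 847 + 740.42 = 1587.4 kg/s.

1587 kg/s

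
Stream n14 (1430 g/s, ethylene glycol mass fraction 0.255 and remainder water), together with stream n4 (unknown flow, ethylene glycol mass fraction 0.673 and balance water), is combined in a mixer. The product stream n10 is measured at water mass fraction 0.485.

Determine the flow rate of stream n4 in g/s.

2353 g/s

Let n4 be the unknown flow. Total out = 1430 + n4.
water balance: 1065.3 + 0.327·n4 = 0.485·(1430 + n4)
(0.327 − 0.485)·n4 = 0.485×1430 − 1065.3 = -371.8
n4 = -371.8 / -0.158 = 2353.2 g/s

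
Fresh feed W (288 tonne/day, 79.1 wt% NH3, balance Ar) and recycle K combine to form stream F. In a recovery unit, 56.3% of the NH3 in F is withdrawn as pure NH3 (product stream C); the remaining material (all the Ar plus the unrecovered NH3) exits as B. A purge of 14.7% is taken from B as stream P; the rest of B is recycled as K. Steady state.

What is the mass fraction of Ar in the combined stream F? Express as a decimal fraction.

Ar enters only via W and leaves only via the purge: 288×0.209 = 0.147×(Ar in B), and the recovery unit passes all Ar, so Ar in F = Ar in B = 409.47 tonne/day.
NH3 in F: m_A = 288×0.791 + (1−0.147)·(1−0.563)·m_A, so m_A = 227.81/0.6272 = 363.19 tonne/day.
F = 363.19 + 409.47 = 772.66 tonne/day.
Ar fraction in F = 409.47/772.66 = 0.530.

0.530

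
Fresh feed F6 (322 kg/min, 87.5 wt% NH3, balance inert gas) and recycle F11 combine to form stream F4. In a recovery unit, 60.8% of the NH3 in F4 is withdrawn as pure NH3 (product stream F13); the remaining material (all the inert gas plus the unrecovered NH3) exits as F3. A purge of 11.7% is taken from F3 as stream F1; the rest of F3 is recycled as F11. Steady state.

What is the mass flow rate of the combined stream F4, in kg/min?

inert gas enters only via F6 and leaves only via the purge: 322×0.125 = 0.117×(inert gas in F3), and the recovery unit passes all inert gas, so inert gas in F4 = inert gas in F3 = 344.02 kg/min.
NH3 in F4: m_A = 322×0.875 + (1−0.117)·(1−0.608)·m_A, so m_A = 281.75/0.6539 = 430.9 kg/min.
F4 = 430.9 + 344.02 = 774.92 kg/min.

774.9 kg/min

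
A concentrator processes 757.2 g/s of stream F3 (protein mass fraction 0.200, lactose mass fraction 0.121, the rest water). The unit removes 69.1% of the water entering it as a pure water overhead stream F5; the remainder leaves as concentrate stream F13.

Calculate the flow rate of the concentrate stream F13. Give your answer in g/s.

water entering = 757.2×0.679 = 514.14 g/s; overhead removed = 0.691×514.14 = 355.27 g/s.
Concentrate = 757.2 − 355.27 = 401.93 g/s.

401.9 g/s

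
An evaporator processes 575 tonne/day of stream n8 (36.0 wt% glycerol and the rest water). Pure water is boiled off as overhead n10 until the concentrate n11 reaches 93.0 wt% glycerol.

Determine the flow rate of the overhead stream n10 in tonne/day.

glycerol is conserved: 575×0.360 = 207 tonne/day all reports to the concentrate.
Concentrate = 207/(target fraction) = 222.58 tonne/day.
Overhead = 575 − 222.58 = 352.42 tonne/day.

352.4 tonne/day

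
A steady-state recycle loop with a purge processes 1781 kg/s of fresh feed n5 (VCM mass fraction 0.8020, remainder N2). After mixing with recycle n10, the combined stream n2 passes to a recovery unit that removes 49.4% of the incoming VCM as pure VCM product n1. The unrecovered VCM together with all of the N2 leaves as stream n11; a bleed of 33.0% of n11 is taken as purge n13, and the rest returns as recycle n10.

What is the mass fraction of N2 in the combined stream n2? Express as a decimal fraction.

N2 enters only via n5 and leaves only via the purge: 1781×0.198 = 0.330×(N2 in n11), and the recovery unit passes all N2, so N2 in n2 = N2 in n11 = 1068.6 kg/s.
VCM in n2: m_A = 1781×0.802 + (1−0.330)·(1−0.494)·m_A, so m_A = 1428.4/0.6610 = 2161 kg/s.
n2 = 2161 + 1068.6 = 3229.6 kg/s.
N2 fraction in n2 = 1068.6/3229.6 = 0.3309.

0.3309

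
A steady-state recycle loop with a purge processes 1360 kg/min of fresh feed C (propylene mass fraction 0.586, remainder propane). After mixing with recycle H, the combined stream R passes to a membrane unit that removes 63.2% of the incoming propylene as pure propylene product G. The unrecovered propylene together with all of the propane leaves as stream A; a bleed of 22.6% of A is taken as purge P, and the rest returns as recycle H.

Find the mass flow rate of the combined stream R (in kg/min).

propane enters only via C and leaves only via the purge: 1360×0.414 = 0.226×(propane in A), and the membrane unit passes all propane, so propane in R = propane in A = 2491.3 kg/min.
propylene in R: m_A = 1360×0.586 + (1−0.226)·(1−0.632)·m_A, so m_A = 796.96/0.7152 = 1114.4 kg/min.
R = 1114.4 + 2491.3 = 3605.7 kg/min.

3606 kg/min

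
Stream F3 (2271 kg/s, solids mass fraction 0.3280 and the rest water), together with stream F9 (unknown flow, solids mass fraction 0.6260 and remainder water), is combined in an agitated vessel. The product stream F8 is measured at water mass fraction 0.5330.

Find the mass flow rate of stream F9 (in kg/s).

Let F9 be the unknown flow. Total out = 2271 + F9.
water balance: 1526.1 + 0.374·F9 = 0.533·(2271 + F9)
(0.374 − 0.533)·F9 = 0.533×2271 − 1526.1 = -315.67
F9 = -315.67 / -0.159 = 1985.3 kg/s

1985 kg/s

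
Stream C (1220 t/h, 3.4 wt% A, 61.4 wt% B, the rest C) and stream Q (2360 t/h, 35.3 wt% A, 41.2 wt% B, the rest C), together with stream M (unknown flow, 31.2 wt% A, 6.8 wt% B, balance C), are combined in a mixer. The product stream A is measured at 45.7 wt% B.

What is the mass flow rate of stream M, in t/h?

219.4 t/h

Let M be the unknown flow. Total out = 3580 + M.
B balance: 1721.4 + 0.068·M = 0.457·(3580 + M)
(0.068 − 0.457)·M = 0.457×3580 − 1721.4 = -85.34
M = -85.34 / -0.389 = 219.38 t/h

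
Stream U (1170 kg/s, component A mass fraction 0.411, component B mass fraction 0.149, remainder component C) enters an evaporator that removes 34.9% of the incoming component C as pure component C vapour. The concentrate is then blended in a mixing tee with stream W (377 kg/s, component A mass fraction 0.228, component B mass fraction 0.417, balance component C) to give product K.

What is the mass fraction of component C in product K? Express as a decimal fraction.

0.343

Vapour removed = 0.349×0.440×1170 = 179.67 kg/s; concentrate = 990.33 kg/s.
component C reaching the mixer = 335.13 (from concentrate) + 377×0.355 = 468.97 kg/s.
Product flow = 990.33 + 377 = 1367.3 kg/s; component C fraction = 0.343.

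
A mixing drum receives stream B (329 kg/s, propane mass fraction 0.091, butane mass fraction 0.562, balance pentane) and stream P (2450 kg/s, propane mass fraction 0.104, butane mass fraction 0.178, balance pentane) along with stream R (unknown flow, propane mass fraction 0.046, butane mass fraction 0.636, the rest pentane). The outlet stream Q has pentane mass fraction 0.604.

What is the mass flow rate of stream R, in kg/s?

Let R be the unknown flow. Total out = 2779 + R.
pentane balance: 1873.3 + 0.318·R = 0.604·(2779 + R)
(0.318 − 0.604)·R = 0.604×2779 − 1873.3 = -194.75
R = -194.75 / -0.286 = 680.93 kg/s

680.9 kg/s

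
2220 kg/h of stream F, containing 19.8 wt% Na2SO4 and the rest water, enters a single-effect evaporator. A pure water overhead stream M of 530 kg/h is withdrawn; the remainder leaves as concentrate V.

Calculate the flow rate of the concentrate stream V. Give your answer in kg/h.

Concentrate = 2220 − 530 = 1690 kg/h.

1690 kg/h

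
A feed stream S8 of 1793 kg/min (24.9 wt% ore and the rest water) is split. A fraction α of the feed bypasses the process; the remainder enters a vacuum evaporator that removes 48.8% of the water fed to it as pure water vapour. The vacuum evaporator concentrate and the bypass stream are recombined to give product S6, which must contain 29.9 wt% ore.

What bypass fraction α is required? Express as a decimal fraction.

0.544

All 1793×0.249 = 446.46 kg/min of ore reaches S6, so S6 = 446.46/0.299 = 1493.2 kg/min and vapour = 299.83 kg/min.
The evaporator receives (1−α)·1793 of feed at 0.751 water and removes 0.488 of that water:
0.488×0.751×(1−α)×1793 = 299.83
(1−α) = 299.83/657.11 = 0.4563;  α = 0.5437.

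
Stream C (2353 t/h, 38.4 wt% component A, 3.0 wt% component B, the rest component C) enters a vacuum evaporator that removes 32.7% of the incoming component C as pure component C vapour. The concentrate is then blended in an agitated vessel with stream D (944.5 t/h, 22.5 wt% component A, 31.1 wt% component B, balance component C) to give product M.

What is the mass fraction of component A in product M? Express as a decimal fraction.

0.3921

Vapour removed = 0.327×0.586×2353 = 450.89 t/h; concentrate = 1902.1 t/h.
component A reaching the mixer = 903.55 (from concentrate) + 944.5×0.225 = 1116.1 t/h.
Product flow = 1902.1 + 944.5 = 2846.6 t/h; component A fraction = 0.3921.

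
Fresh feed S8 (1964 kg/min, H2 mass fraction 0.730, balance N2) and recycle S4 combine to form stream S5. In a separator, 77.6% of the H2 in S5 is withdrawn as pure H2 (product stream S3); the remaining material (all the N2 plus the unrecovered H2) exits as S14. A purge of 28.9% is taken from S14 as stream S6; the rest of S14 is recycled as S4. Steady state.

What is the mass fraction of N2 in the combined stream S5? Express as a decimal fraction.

0.518

N2 enters only via S8 and leaves only via the purge: 1964×0.270 = 0.289×(N2 in S14), and the separator passes all N2, so N2 in S5 = N2 in S14 = 1834.9 kg/min.
H2 in S5: m_A = 1964×0.730 + (1−0.289)·(1−0.776)·m_A, so m_A = 1433.7/0.8407 = 1705.3 kg/min.
S5 = 1705.3 + 1834.9 = 3540.2 kg/min.
N2 fraction in S5 = 1834.9/3540.2 = 0.518.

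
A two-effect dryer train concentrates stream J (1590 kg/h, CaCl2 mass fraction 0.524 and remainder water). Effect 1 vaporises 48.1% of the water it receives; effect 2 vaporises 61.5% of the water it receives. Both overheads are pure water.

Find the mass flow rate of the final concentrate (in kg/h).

984.4 kg/h

water in feed = 1590×0.476 = 756.84 kg/h.
After stage 1: water left = (1−0.481)×756.84 = 392.8; stream total = 1226 kg/h.
After stage 2: water left = (1−0.615)×392.8 = 151.23; final concentrate = 984.39 kg/h.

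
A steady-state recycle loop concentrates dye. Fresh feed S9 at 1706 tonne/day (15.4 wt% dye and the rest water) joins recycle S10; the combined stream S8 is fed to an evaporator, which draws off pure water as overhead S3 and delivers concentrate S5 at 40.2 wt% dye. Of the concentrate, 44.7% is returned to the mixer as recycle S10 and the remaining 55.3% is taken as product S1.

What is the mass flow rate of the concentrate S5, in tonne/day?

Overall dye balance (none leaves overhead): dye in fresh feed = dye in product, i.e. 1706×0.154 = (1−0.447)·S5·0.402.
S5 = 262.72/(0.402×0.553) = 1181.8 tonne/day.

1182 tonne/day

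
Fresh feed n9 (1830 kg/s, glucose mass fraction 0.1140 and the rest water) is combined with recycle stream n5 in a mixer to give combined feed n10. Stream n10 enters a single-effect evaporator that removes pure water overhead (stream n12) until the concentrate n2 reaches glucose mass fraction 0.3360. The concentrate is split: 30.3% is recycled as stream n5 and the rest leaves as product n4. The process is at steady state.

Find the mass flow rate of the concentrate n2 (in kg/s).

890.8 kg/s

Overall glucose balance (none leaves overhead): glucose in fresh feed = glucose in product, i.e. 1830×0.114 = (1−0.303)·n2·0.336.
n2 = 208.62/(0.336×0.697) = 890.81 kg/s.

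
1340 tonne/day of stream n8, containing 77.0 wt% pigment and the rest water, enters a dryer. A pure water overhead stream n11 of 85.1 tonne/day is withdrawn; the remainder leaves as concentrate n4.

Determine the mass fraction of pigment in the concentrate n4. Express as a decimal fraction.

pigment is not removed: 1340×0.770 = 1031.8 tonne/day of pigment enters n4.
Concentrate = 1340 − 85.1 = 1254.9 tonne/day.
Mass fraction = 1031.8/1254.9 = 0.822.

0.822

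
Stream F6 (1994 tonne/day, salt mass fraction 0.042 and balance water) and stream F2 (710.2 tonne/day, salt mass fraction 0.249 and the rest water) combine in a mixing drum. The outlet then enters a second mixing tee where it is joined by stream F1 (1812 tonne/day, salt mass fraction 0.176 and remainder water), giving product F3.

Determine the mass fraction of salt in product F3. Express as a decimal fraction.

0.128

Overall, product flow = 4516.2 tonne/day.
salt in = 1994×0.042 + 710.2×0.249 + 1812×0.176 = 579.5 tonne/day.
salt fraction in F3 = 0.128.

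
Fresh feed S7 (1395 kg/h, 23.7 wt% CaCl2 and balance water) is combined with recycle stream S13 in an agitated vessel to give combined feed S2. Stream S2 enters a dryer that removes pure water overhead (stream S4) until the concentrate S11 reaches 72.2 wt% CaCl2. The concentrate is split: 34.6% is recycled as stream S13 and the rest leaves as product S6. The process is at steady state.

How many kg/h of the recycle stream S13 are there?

242.3 kg/h

Overall CaCl2 balance (none leaves overhead): CaCl2 in fresh feed = CaCl2 in product, i.e. 1395×0.237 = (1−0.346)·S11·0.722.
S11 = 330.62/(0.722×0.654) = 700.18 kg/h.
Recycle S13 = 0.346×700.18 = 242.26 kg/h.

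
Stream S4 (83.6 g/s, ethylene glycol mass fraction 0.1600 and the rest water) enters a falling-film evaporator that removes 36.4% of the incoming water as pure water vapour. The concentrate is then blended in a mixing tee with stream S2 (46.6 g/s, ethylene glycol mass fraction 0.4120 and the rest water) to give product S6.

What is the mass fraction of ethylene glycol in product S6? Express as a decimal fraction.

0.3113

Vapour removed = 0.364×0.840×83.6 = 25.562 g/s; concentrate = 58.038 g/s.
ethylene glycol reaching the mixer = 13.376 (from concentrate) + 46.6×0.412 = 32.575 g/s.
Product flow = 58.038 + 46.6 = 104.64 g/s; ethylene glycol fraction = 0.3113.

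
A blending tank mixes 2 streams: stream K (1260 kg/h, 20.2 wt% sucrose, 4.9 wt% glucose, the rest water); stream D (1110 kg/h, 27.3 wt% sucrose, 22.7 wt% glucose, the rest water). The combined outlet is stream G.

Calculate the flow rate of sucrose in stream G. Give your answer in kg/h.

557.6 kg/h

sucrose out = sucrose in = 1260×0.202 + 1110×0.273 = 557.55 kg/h.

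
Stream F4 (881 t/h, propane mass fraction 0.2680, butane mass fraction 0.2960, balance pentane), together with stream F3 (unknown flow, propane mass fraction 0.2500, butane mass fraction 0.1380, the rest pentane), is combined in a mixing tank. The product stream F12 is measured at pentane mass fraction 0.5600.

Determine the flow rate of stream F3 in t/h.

Let F3 be the unknown flow. Total out = 881 + F3.
pentane balance: 384.12 + 0.612·F3 = 0.560·(881 + F3)
(0.612 − 0.560)·F3 = 0.560×881 − 384.12 = 109.24
F3 = 109.24 / 0.052 = 2100.8 t/h

2101 t/h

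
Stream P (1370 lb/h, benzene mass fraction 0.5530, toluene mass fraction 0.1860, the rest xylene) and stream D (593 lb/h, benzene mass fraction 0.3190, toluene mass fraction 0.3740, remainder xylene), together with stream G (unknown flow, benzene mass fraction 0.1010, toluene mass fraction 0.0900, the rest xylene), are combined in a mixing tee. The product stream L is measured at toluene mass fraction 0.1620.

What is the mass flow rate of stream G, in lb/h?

Let G be the unknown flow. Total out = 1963 + G.
toluene balance: 476.6 + 0.090·G = 0.162·(1963 + G)
(0.090 − 0.162)·G = 0.162×1963 − 476.6 = -158.6
G = -158.6 / -0.072 = 2202.7 lb/h

2203 lb/h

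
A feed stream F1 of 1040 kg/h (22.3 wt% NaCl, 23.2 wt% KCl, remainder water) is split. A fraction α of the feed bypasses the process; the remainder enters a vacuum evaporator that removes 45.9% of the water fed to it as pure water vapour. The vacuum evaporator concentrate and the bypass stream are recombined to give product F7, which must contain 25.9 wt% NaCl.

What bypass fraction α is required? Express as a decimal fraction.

All 1040×0.223 = 231.92 kg/h of NaCl reaches F7, so F7 = 231.92/0.259 = 895.44 kg/h and vapour = 144.56 kg/h.
The evaporator receives (1−α)·1040 of feed at 0.545 water and removes 0.459 of that water:
0.459×0.545×(1−α)×1040 = 144.56
(1−α) = 144.56/260.16 = 0.5556;  α = 0.4444.

0.444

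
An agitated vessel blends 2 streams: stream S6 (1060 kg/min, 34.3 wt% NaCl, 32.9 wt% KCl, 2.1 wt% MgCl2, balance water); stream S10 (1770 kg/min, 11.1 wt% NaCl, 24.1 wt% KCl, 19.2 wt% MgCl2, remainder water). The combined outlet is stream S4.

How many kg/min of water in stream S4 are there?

1133 kg/min

water out = water in = 1060×0.307 + 1770×0.456 = 1132.5 kg/min.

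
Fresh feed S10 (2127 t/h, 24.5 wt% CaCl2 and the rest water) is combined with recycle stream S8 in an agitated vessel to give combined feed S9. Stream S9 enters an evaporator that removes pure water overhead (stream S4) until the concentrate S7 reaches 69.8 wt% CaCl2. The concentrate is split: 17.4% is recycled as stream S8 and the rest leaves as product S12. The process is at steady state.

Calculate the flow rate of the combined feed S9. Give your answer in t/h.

2284 t/h

Overall CaCl2 balance (none leaves overhead): CaCl2 in fresh feed = CaCl2 in product, i.e. 2127×0.245 = (1−0.174)·S7·0.698.
S7 = 521.12/(0.698×0.826) = 903.85 t/h.
Recycle S8 = 0.174×903.85 = 157.27 t/h.
Combined feed S9 = 2127 + 157.27 = 2284.3 t/h.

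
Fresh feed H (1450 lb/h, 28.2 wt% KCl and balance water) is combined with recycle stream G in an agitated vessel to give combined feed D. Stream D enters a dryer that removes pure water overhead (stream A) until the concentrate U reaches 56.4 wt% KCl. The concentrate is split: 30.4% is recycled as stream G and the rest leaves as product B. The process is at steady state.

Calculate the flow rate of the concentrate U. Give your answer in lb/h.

1042 lb/h

Overall KCl balance (none leaves overhead): KCl in fresh feed = KCl in product, i.e. 1450×0.282 = (1−0.304)·U·0.564.
U = 408.9/(0.564×0.696) = 1041.7 lb/h.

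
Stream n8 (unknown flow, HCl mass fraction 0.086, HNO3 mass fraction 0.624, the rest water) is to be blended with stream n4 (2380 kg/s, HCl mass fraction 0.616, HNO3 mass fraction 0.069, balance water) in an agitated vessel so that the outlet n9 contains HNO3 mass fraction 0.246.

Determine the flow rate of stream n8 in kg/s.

1114 kg/s

Let n8 be the unknown flow. Total out = 2380 + n8.
HNO3 balance: 164.22 + 0.624·n8 = 0.246·(2380 + n8)
(0.624 − 0.246)·n8 = 0.246×2380 − 164.22 = 421.26
n8 = 421.26 / 0.378 = 1114.4 kg/s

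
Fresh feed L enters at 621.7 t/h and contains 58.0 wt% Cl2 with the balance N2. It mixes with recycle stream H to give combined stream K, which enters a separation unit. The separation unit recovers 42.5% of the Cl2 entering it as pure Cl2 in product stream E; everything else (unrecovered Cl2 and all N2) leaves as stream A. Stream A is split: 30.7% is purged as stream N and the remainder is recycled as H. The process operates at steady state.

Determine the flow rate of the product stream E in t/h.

254.8 t/h

Cl2 in K: m_A = 621.7×0.580 + (1−0.307)·(1−0.425)·m_A, so m_A = 360.59/0.6015 = 599.45 t/h.
Product E = 0.425×599.45 = 254.77 t/h.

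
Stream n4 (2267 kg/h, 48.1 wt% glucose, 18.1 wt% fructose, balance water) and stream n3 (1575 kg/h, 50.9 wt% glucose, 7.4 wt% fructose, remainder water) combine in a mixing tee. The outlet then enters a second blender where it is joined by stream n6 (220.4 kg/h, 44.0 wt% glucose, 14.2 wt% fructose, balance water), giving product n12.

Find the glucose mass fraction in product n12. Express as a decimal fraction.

Overall, product flow = 4062.4 kg/h.
glucose in = 2267×0.481 + 1575×0.509 + 220.4×0.440 = 1989.1 kg/h.
glucose fraction in n12 = 0.490.

0.490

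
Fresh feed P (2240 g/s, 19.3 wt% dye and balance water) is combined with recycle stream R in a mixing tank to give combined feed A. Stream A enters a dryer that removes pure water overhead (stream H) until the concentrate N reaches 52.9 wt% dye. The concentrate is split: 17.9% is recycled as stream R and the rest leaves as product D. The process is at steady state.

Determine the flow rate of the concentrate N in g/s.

Overall dye balance (none leaves overhead): dye in fresh feed = dye in product, i.e. 2240×0.193 = (1−0.179)·N·0.529.
N = 432.32/(0.529×0.821) = 995.42 g/s.

995.4 g/s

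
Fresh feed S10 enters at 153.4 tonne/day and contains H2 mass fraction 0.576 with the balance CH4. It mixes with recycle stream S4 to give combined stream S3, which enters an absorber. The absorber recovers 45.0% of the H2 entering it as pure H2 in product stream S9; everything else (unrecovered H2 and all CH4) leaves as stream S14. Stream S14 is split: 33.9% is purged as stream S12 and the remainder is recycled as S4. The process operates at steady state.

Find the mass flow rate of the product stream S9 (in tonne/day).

H2 in S3: m_A = 153.4×0.576 + (1−0.339)·(1−0.450)·m_A, so m_A = 88.358/0.6364 = 138.83 tonne/day.
Product S9 = 0.450×138.83 = 62.474 tonne/day.

62.47 tonne/day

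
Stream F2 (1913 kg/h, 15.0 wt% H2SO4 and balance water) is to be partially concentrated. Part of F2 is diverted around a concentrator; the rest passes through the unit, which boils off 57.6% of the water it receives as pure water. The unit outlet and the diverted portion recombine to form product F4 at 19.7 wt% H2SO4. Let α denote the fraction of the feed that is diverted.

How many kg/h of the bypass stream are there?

980.8 kg/h

All 1913×0.150 = 286.95 kg/h of H2SO4 reaches F4, so F4 = 286.95/0.197 = 1456.6 kg/h and vapour = 456.4 kg/h.
The evaporator receives (1−α)·1913 of feed at 0.850 water and removes 0.576 of that water:
0.576×0.850×(1−α)×1913 = 456.4
(1−α) = 456.4/936.6 = 0.4873;  α = 0.5127.
Bypass flow = 0.5127×1913 = 980.81 kg/h.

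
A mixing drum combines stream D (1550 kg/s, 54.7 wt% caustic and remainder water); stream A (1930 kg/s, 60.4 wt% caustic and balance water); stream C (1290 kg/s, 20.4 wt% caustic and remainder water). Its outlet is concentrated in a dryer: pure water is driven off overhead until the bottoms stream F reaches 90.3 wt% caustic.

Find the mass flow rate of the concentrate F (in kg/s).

2521 kg/s

caustic entering = 1550×0.547 + 1930×0.604 + 1290×0.204 = 2276.7 kg/s.
All caustic reports to F, so F = 2276.7/0.903 = 2521.3 kg/s.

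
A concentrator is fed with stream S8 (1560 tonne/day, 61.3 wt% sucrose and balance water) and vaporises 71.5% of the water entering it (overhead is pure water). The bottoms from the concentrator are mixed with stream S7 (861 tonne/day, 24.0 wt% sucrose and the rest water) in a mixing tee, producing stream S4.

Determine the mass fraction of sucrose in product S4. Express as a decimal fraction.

Vapour removed = 0.715×0.387×1560 = 431.66 tonne/day; concentrate = 1128.3 tonne/day.
sucrose reaching the mixer = 956.28 (from concentrate) + 861×0.240 = 1162.9 tonne/day.
Product flow = 1128.3 + 861 = 1989.3 tonne/day; sucrose fraction = 0.585.

0.585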